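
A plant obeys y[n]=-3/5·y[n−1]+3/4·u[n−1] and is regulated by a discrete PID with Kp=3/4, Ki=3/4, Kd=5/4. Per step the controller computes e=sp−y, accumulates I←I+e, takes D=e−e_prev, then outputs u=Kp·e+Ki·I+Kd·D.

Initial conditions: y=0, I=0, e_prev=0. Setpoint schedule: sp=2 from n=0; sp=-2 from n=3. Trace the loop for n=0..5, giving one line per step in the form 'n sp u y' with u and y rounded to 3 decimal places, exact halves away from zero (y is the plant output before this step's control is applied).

(exact arithmetic carried between steps; '≈' marks a value shown rounded to 6 d.p. or computed from one; I and e_prev carry over from the previous line; the table rounds u and y to 3 d.p., halves away from zero)
n=0: y=0, sp=2, e=sp−y=2; I=2, D=e−e_prev=2; u=3/4·2+3/4·2+5/4·2=5.5; next y=-3/5·0+3/4·5.5=4.125
n=1: y=4.125, sp=2, e=sp−y=-2.125; I=-0.125, D=e−e_prev=-4.125; u=3/4·(-2.125)+3/4·(-0.125)+5/4·(-4.125)=-6.84375; next y=-3/5·4.125+3/4·(-6.84375)≈-7.607813
n=2: y≈-7.607813, sp=2, e=sp−y≈9.607813; I≈9.482813, D=e−e_prev≈11.732813; u=3/4·9.607813+3/4·9.482813+5/4·11.732813≈28.983984; next y=-3/5·(-7.607813)+3/4·28.983984≈26.302676
n=3: y≈26.302676, sp=-2, e=sp−y≈-28.302676; I≈-18.819863, D=e−e_prev≈-37.910488; u=3/4·(-28.302676)+3/4·(-18.819863)+5/4·(-37.910488)≈-82.730015; next y=-3/5·26.302676+3/4·(-82.730015)≈-77.829116
n=4: y≈-77.829116, sp=-2, e=sp−y≈75.829116; I≈57.009253, D=e−e_prev≈104.131792; u=3/4·75.829116+3/4·57.009253+5/4·104.131792≈229.793518; next y=-3/5·(-77.829116)+3/4·229.793518≈219.042608
n=5: y≈219.042608, sp=-2, e=sp−y≈-221.042608; I≈-164.033355, D=e−e_prev≈-296.871724; u=3/4·(-221.042608)+3/4·(-164.033355)+5/4·(-296.871724)≈-659.896628; next y=-3/5·219.042608+3/4·(-659.896628)≈-626.348036

0 2 5.500 0.000
1 2 -6.844 4.125
2 2 28.984 -7.608
3 -2 -82.730 26.303
4 -2 229.794 -77.829
5 -2 -659.897 219.043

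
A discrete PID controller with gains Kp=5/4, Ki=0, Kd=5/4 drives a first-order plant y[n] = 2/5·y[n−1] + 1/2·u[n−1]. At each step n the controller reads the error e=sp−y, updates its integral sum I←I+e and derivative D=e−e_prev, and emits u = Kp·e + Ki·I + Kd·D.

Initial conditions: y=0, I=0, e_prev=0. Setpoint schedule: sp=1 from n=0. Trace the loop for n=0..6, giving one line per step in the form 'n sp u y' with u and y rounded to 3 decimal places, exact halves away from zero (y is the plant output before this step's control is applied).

(exact arithmetic carried between steps; '≈' marks a value shown rounded to 6 d.p. or computed from one; I and e_prev carry over from the previous line; the table rounds u and y to 3 d.p., halves away from zero)
n=0: y=0, sp=1, e=sp−y=1; I=1, D=e−e_prev=1; u=5/4·1+0·1+5/4·1=2.5; next y=2/5·0+1/2·2.5=1.25
n=1: y=1.25, sp=1, e=sp−y=-0.25; I=0.75, D=e−e_prev=-1.25; u=5/4·(-0.25)+0·0.75+5/4·(-1.25)=-1.875; next y=2/5·1.25+1/2·(-1.875)=-0.4375
n=2: y=-0.4375, sp=1, e=sp−y=1.4375; I=2.1875, D=e−e_prev=1.6875; u=5/4·1.4375+0·2.1875+5/4·1.6875=3.90625; next y=2/5·(-0.4375)+1/2·3.90625=1.778125
n=3: y=1.778125, sp=1, e=sp−y=-0.778125; I=1.409375, D=e−e_prev=-2.215625; u=5/4·(-0.778125)+0·1.409375+5/4·(-2.215625)≈-3.742188; next y=2/5·1.778125+1/2·(-3.742188)≈-1.159844
n=4: y≈-1.159844, sp=1, e=sp−y≈2.159844; I≈3.569219, D=e−e_prev≈2.937969; u=5/4·2.159844+0·3.569219+5/4·2.937969≈6.372266; next y=2/5·(-1.159844)+1/2·6.372266≈2.722195
n=5: y≈2.722195, sp=1, e=sp−y≈-1.722195; I≈1.847023, D=e−e_prev≈-3.882039; u=5/4·(-1.722195)+0·1.847023+5/4·(-3.882039)≈-7.005293; next y=2/5·2.722195+1/2·(-7.005293)≈-2.413768
n=6: y≈-2.413768, sp=1, e=sp−y≈3.413768; I≈5.260792, D=e−e_prev≈5.135964; u=5/4·3.413768+0·5.260792+5/4·5.135964≈10.687165; next y=2/5·(-2.413768)+1/2·10.687165≈4.378075

0 1 2.500 0.000
1 1 -1.875 1.250
2 1 3.906 -0.438
3 1 -3.742 1.778
4 1 6.372 -1.160
5 1 -7.005 2.722
6 1 10.687 -2.414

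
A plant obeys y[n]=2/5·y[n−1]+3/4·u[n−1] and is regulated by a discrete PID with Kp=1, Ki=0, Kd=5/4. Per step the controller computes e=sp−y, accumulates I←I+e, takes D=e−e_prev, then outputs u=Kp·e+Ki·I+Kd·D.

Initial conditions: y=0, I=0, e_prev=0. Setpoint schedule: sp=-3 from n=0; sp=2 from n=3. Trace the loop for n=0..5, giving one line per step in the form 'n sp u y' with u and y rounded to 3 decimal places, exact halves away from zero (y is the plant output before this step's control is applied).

(exact arithmetic carried between steps; '≈' marks a value shown rounded to 6 d.p. or computed from one; I and e_prev carry over from the previous line; the table rounds u and y to 3 d.p., halves away from zero)
n=0: y=0, sp=-3, e=sp−y=-3; I=-3, D=e−e_prev=-3; u=1·(-3)+0·(-3)+5/4·(-3)=-6.75; next y=2/5·0+3/4·(-6.75)=-5.0625
n=1: y=-5.0625, sp=-3, e=sp−y=2.0625; I=-0.9375, D=e−e_prev=5.0625; u=1·2.0625+0·(-0.9375)+5/4·5.0625=8.390625; next y=2/5·(-5.0625)+3/4·8.390625≈4.267969
n=2: y≈4.267969, sp=-3, e=sp−y≈-7.267969; I≈-8.205469, D=e−e_prev≈-9.330469; u=1·(-7.267969)+0·(-8.205469)+5/4·(-9.330469)≈-18.931055; next y=2/5·4.267969+3/4·(-18.931055)≈-12.491104
n=3: y≈-12.491104, sp=2, e=sp−y≈14.491104; I≈6.285635, D=e−e_prev≈21.759072; u=1·14.491104+0·6.285635+5/4·21.759072≈41.689944; next y=2/5·(-12.491104)+3/4·41.689944≈26.271016
n=4: y≈26.271016, sp=2, e=sp−y≈-24.271016; I≈-17.985382, D=e−e_prev≈-38.762120; u=1·(-24.271016)+0·(-17.985382)+5/4·(-38.762120)≈-72.723666; next y=2/5·26.271016+3/4·(-72.723666)≈-44.034343
n=5: y≈-44.034343, sp=2, e=sp−y≈46.034343; I≈28.048962, D=e−e_prev≈70.305360; u=1·46.034343+0·28.048962+5/4·70.305360≈133.916043; next y=2/5·(-44.034343)+3/4·133.916043≈82.823295

0 -3 -6.750 0.000
1 -3 8.391 -5.063
2 -3 -18.931 4.268
3 2 41.690 -12.491
4 2 -72.724 26.271
5 2 133.916 -44.034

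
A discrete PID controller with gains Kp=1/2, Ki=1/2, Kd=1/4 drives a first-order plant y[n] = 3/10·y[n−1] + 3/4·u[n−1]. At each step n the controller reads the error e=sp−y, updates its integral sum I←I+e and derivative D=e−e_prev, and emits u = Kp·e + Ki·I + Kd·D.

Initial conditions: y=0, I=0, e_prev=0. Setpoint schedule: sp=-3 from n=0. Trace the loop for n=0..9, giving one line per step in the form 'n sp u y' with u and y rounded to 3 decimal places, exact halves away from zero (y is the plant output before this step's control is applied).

0 -3 -3.750 0.000
1 -3 -0.984 -2.813
2 -3 -3.319 -1.582
3 -3 -1.993 -2.964
4 -3 -3.082 -2.384
5 -3 -2.442 -3.026
6 -3 -2.948 -2.739
7 -3 -2.640 -3.033
8 -3 -2.876 -2.890
9 -3 -2.727 -3.024

(exact arithmetic carried between steps; '≈' marks a value shown rounded to 6 d.p. or computed from one; I and e_prev carry over from the previous line; the table rounds u and y to 3 d.p., halves away from zero)
n=0: y=0, sp=-3, e=sp−y=-3; I=-3, D=e−e_prev=-3; u=1/2·(-3)+1/2·(-3)+1/4·(-3)=-3.75; next y=3/10·0+3/4·(-3.75)=-2.8125
n=1: y=-2.8125, sp=-3, e=sp−y=-0.1875; I=-3.1875, D=e−e_prev=2.8125; u=1/2·(-0.1875)+1/2·(-3.1875)+1/4·2.8125=-0.984375; next y=3/10·(-2.8125)+3/4·(-0.984375)≈-1.582031
n=2: y≈-1.582031, sp=-3, e=sp−y≈-1.417969; I≈-4.605469, D=e−e_prev≈-1.230469; u=1/2·(-1.417969)+1/2·(-4.605469)+1/4·(-1.230469)≈-3.319336; next y=3/10·(-1.582031)+3/4·(-3.319336)≈-2.964111
n=3: y≈-2.964111, sp=-3, e=sp−y≈-0.035889; I≈-4.641357, D=e−e_prev≈1.382080; u=1/2·(-0.035889)+1/2·(-4.641357)+1/4·1.382080≈-1.993103; next y=3/10·(-2.964111)+3/4·(-1.993103)≈-2.384061
n=4: y≈-2.384061, sp=-3, e=sp−y≈-0.615939; I≈-5.257297, D=e−e_prev≈-0.580051; u=1/2·(-0.615939)+1/2·(-5.257297)+1/4·(-0.580051)≈-3.081631; next y=3/10·(-2.384061)+3/4·(-3.081631)≈-3.026441
n=5: y≈-3.026441, sp=-3, e=sp−y≈0.026441; I≈-5.230856, D=e−e_prev≈0.642381; u=1/2·0.026441+1/2·(-5.230856)+1/4·0.642381≈-2.441612; next y=3/10·(-3.026441)+3/4·(-2.441612)≈-2.739141
n=6: y≈-2.739141, sp=-3, e=sp−y≈-0.260859; I≈-5.491714, D=e−e_prev≈-0.287300; u=1/2·(-0.260859)+1/2·(-5.491714)+1/4·(-0.287300)≈-2.948111; next y=3/10·(-2.739141)+3/4·(-2.948111)≈-3.032826
n=7: y≈-3.032826, sp=-3, e=sp−y≈0.032826; I≈-5.458888, D=e−e_prev≈0.293685; u=1/2·0.032826+1/2·(-5.458888)+1/4·0.293685≈-2.639610; next y=3/10·(-3.032826)+3/4·(-2.639610)≈-2.889555
n=8: y≈-2.889555, sp=-3, e=sp−y≈-0.110445; I≈-5.569333, D=e−e_prev≈-0.143271; u=1/2·(-0.110445)+1/2·(-5.569333)+1/4·(-0.143271)≈-2.875706; next y=3/10·(-2.889555)+3/4·(-2.875706)≈-3.023646
n=9: y≈-3.023646, sp=-3, e=sp−y≈0.023646; I≈-5.545686, D=e−e_prev≈0.134091; u=1/2·0.023646+1/2·(-5.545686)+1/4·0.134091≈-2.727497; next y=3/10·(-3.023646)+3/4·(-2.727497)≈-2.952717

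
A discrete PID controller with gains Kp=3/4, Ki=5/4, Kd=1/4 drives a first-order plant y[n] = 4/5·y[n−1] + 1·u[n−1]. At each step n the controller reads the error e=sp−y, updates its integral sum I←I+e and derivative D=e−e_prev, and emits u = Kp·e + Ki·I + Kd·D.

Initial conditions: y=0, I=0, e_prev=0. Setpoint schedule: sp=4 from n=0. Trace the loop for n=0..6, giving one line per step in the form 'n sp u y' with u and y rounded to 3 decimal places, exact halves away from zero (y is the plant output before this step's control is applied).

0 4 9.000 0.000
1 4 -7.250 9.000
2 4 9.113 -0.050
3 4 -8.613 9.073
4 4 10.789 -1.355
5 4 -10.009 9.705
6 4 12.512 -2.245

(exact arithmetic carried between steps; '≈' marks a value shown rounded to 6 d.p. or computed from one; I and e_prev carry over from the previous line; the table rounds u and y to 3 d.p., halves away from zero)
n=0: y=0, sp=4, e=sp−y=4; I=4, D=e−e_prev=4; u=3/4·4+5/4·4+1/4·4=9; next y=4/5·0+1·9=9
n=1: y=9, sp=4, e=sp−y=-5; I=-1, D=e−e_prev=-9; u=3/4·(-5)+5/4·(-1)+1/4·(-9)=-7.25; next y=4/5·9+1·(-7.25)=-0.05
n=2: y=-0.05, sp=4, e=sp−y=4.05; I=3.05, D=e−e_prev=9.05; u=3/4·4.05+5/4·3.05+1/4·9.05=9.1125; next y=4/5·(-0.05)+1·9.1125=9.0725
n=3: y=9.0725, sp=4, e=sp−y=-5.0725; I=-2.0225, D=e−e_prev=-9.1225; u=3/4·(-5.0725)+5/4·(-2.0225)+1/4·(-9.1225)=-8.613125; next y=4/5·9.0725+1·(-8.613125)=-1.355125
n=4: y=-1.355125, sp=4, e=sp−y=5.355125; I=3.332625, D=e−e_prev=10.427625; u=3/4·5.355125+5/4·3.332625+1/4·10.427625≈10.789031; next y=4/5·(-1.355125)+1·10.789031≈9.704931
n=5: y≈9.704931, sp=4, e=sp−y≈-5.704931; I≈-2.372306, D=e−e_prev≈-11.060056; u=3/4·(-5.704931)+5/4·(-2.372306)+1/4·(-11.060056)≈-10.009095; next y=4/5·9.704931+1·(-10.009095)≈-2.245150
n=6: y≈-2.245150, sp=4, e=sp−y≈6.245150; I≈3.872844, D=e−e_prev≈11.950082; u=3/4·6.245150+5/4·3.872844+1/4·11.950082≈12.512438; next y=4/5·(-2.245150)+1·12.512438≈10.716318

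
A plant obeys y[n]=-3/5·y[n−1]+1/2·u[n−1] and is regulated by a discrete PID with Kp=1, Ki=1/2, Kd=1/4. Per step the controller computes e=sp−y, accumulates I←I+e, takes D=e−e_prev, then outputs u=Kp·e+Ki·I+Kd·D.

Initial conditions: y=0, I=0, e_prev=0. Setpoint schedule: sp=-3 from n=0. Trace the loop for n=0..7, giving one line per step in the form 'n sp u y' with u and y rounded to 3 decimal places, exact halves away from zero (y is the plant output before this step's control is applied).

0 -3 -5.250 0.000
1 -3 -1.406 -2.625
2 -3 -8.370 0.872
3 -3 0.333 -4.708
4 -3 -13.681 2.991
5 -3 5.595 -8.636
6 -3 -23.569 7.979
7 -3 18.059 -16.572

(exact arithmetic carried between steps; '≈' marks a value shown rounded to 6 d.p. or computed from one; I and e_prev carry over from the previous line; the table rounds u and y to 3 d.p., halves away from zero)
n=0: y=0, sp=-3, e=sp−y=-3; I=-3, D=e−e_prev=-3; u=1·(-3)+1/2·(-3)+1/4·(-3)=-5.25; next y=-3/5·0+1/2·(-5.25)=-2.625
n=1: y=-2.625, sp=-3, e=sp−y=-0.375; I=-3.375, D=e−e_prev=2.625; u=1·(-0.375)+1/2·(-3.375)+1/4·2.625=-1.40625; next y=-3/5·(-2.625)+1/2·(-1.40625)=0.871875
n=2: y=0.871875, sp=-3, e=sp−y=-3.871875; I=-7.246875, D=e−e_prev=-3.496875; u=1·(-3.871875)+1/2·(-7.246875)+1/4·(-3.496875)≈-8.369531; next y=-3/5·0.871875+1/2·(-8.369531)≈-4.707891
n=3: y≈-4.707891, sp=-3, e=sp−y≈1.707891; I≈-5.538984, D=e−e_prev≈5.579766; u=1·1.707891+1/2·(-5.538984)+1/4·5.579766≈0.333340; next y=-3/5·(-4.707891)+1/2·0.333340≈2.991404
n=4: y≈2.991404, sp=-3, e=sp−y≈-5.991404; I≈-11.530389, D=e−e_prev≈-7.699295; u=1·(-5.991404)+1/2·(-11.530389)+1/4·(-7.699295)≈-13.681422; next y=-3/5·2.991404+1/2·(-13.681422)≈-8.635554
n=5: y≈-8.635554, sp=-3, e=sp−y≈5.635554; I≈-5.894835, D=e−e_prev≈11.626958; u=1·5.635554+1/2·(-5.894835)+1/4·11.626958≈5.594876; next y=-3/5·(-8.635554)+1/2·5.594876≈7.978770
n=6: y≈7.978770, sp=-3, e=sp−y≈-10.978770; I≈-16.873605, D=e−e_prev≈-16.614324; u=1·(-10.978770)+1/2·(-16.873605)+1/4·(-16.614324)≈-23.569154; next y=-3/5·7.978770+1/2·(-23.569154)≈-16.571839
n=7: y≈-16.571839, sp=-3, e=sp−y≈13.571839; I≈-3.301766, D=e−e_prev≈24.550609; u=1·13.571839+1/2·(-3.301766)+1/4·24.550609≈18.058608; next y=-3/5·(-16.571839)+1/2·18.058608≈18.972407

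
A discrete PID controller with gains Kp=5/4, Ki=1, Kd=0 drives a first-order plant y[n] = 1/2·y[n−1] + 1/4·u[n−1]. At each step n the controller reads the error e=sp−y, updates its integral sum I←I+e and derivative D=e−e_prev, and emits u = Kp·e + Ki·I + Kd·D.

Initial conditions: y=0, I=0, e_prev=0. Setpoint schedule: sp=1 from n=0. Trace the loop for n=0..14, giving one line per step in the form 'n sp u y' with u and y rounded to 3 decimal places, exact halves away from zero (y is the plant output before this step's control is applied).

0 1 2.250 0.000
1 1 1.984 0.563
2 1 1.938 0.777
3 1 1.945 0.873
4 1 1.960 0.923
5 1 1.973 0.952
6 1 1.982 0.969
7 1 1.988 0.980
8 1 1.992 0.987
9 1 1.995 0.992
10 1 1.997 0.995
11 1 1.998 0.996
12 1 1.999 0.998
13 1 1.999 0.999
14 1 1.999 0.999

(exact arithmetic carried between steps; '≈' marks a value shown rounded to 6 d.p. or computed from one; I and e_prev carry over from the previous line; the table rounds u and y to 3 d.p., halves away from zero)
n=0: y=0, sp=1, e=sp−y=1; I=1, D=e−e_prev=1; u=5/4·1+1·1+0·1=2.25; next y=1/2·0+1/4·2.25=0.5625
n=1: y=0.5625, sp=1, e=sp−y=0.4375; I=1.4375, D=e−e_prev=-0.5625; u=5/4·0.4375+1·1.4375+0·(-0.5625)=1.984375; next y=1/2·0.5625+1/4·1.984375≈0.777344
n=2: y≈0.777344, sp=1, e=sp−y≈0.222656; I≈1.660156, D=e−e_prev≈-0.214844; u=5/4·0.222656+1·1.660156+0·(-0.214844)≈1.938477; next y=1/2·0.777344+1/4·1.938477≈0.873291
n=3: y≈0.873291, sp=1, e=sp−y≈0.126709; I≈1.786865, D=e−e_prev≈-0.095947; u=5/4·0.126709+1·1.786865+0·(-0.095947)≈1.945251; next y=1/2·0.873291+1/4·1.945251≈0.922958
n=4: y≈0.922958, sp=1, e=sp−y≈0.077042; I≈1.863907, D=e−e_prev≈-0.049667; u=5/4·0.077042+1·1.863907+0·(-0.049667)≈1.960209; next y=1/2·0.922958+1/4·1.960209≈0.951531
n=5: y≈0.951531, sp=1, e=sp−y≈0.048469; I≈1.912375, D=e−e_prev≈-0.028573; u=5/4·0.048469+1·1.912375+0·(-0.028573)≈1.972961; next y=1/2·0.951531+1/4·1.972961≈0.969006
n=6: y≈0.969006, sp=1, e=sp−y≈0.030994; I≈1.943369, D=e−e_prev≈-0.017475; u=5/4·0.030994+1·1.943369+0·(-0.017475)≈1.982112; next y=1/2·0.969006+1/4·1.982112≈0.980031
n=7: y≈0.980031, sp=1, e=sp−y≈0.019969; I≈1.963338, D=e−e_prev≈-0.011025; u=5/4·0.019969+1·1.963338+0·(-0.011025)≈1.988300; next y=1/2·0.980031+1/4·1.988300≈0.987090
n=8: y≈0.987090, sp=1, e=sp−y≈0.012910; I≈1.976248, D=e−e_prev≈-0.007059; u=5/4·0.012910+1·1.976248+0·(-0.007059)≈1.992385; next y=1/2·0.987090+1/4·1.992385≈0.991641
n=9: y≈0.991641, sp=1, e=sp−y≈0.008359; I≈1.984607, D=e−e_prev≈-0.004551; u=5/4·0.008359+1·1.984607+0·(-0.004551)≈1.995055; next y=1/2·0.991641+1/4·1.995055≈0.994584
n=10: y≈0.994584, sp=1, e=sp−y≈0.005416; I≈1.990022, D=e−e_prev≈-0.002943; u=5/4·0.005416+1·1.990022+0·(-0.002943)≈1.996792; next y=1/2·0.994584+1/4·1.996792≈0.996490
n=11: y≈0.996490, sp=1, e=sp−y≈0.003510; I≈1.993532, D=e−e_prev≈-0.001906; u=5/4·0.003510+1·1.993532+0·(-0.001906)≈1.997919; next y=1/2·0.996490+1/4·1.997919≈0.997725
n=12: y≈0.997725, sp=1, e=sp−y≈0.002275; I≈1.995807, D=e−e_prev≈-0.001235; u=5/4·0.002275+1·1.995807+0·(-0.001235)≈1.998651; next y=1/2·0.997725+1/4·1.998651≈0.998525
n=13: y≈0.998525, sp=1, e=sp−y≈0.001475; I≈1.997282, D=e−e_prev≈-0.000800; u=5/4·0.001475+1·1.997282+0·(-0.000800)≈1.999125; next y=1/2·0.998525+1/4·1.999125≈0.999044
n=14: y≈0.999044, sp=1, e=sp−y≈0.000956; I≈1.998238, D=e−e_prev≈-0.000519; u=5/4·0.000956+1·1.998238+0·(-0.000519)≈1.999433; next y=1/2·0.999044+1/4·1.999433≈0.999380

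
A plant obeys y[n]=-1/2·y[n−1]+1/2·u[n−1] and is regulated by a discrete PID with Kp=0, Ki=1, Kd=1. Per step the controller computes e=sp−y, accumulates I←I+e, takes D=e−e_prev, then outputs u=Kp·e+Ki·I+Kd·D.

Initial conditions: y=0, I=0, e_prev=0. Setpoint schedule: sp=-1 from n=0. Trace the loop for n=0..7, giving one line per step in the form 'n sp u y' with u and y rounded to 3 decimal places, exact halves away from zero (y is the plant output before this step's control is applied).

0 -1 -2.000 0.000
1 -1 0.000 -1.000
2 -1 -4.000 0.500
3 -1 1.500 -2.250
4 -1 -8.250 1.875
5 -1 6.875 -5.063
6 -1 -18.063 5.969
7 -1 21.969 -12.016

(exact arithmetic carried between steps; '≈' marks a value shown rounded to 6 d.p. or computed from one; I and e_prev carry over from the previous line; the table rounds u and y to 3 d.p., halves away from zero)
n=0: y=0, sp=-1, e=sp−y=-1; I=-1, D=e−e_prev=-1; u=0·(-1)+1·(-1)+1·(-1)=-2; next y=-1/2·0+1/2·(-2)=-1
n=1: y=-1, sp=-1, e=sp−y=0; I=-1, D=e−e_prev=1; u=0·0+1·(-1)+1·1=0; next y=-1/2·(-1)+1/2·0=0.5
n=2: y=0.5, sp=-1, e=sp−y=-1.5; I=-2.5, D=e−e_prev=-1.5; u=0·(-1.5)+1·(-2.5)+1·(-1.5)=-4; next y=-1/2·0.5+1/2·(-4)=-2.25
n=3: y=-2.25, sp=-1, e=sp−y=1.25; I=-1.25, D=e−e_prev=2.75; u=0·1.25+1·(-1.25)+1·2.75=1.5; next y=-1/2·(-2.25)+1/2·1.5=1.875
n=4: y=1.875, sp=-1, e=sp−y=-2.875; I=-4.125, D=e−e_prev=-4.125; u=0·(-2.875)+1·(-4.125)+1·(-4.125)=-8.25; next y=-1/2·1.875+1/2·(-8.25)=-5.0625
n=5: y=-5.0625, sp=-1, e=sp−y=4.0625; I=-0.0625, D=e−e_prev=6.9375; u=0·4.0625+1·(-0.0625)+1·6.9375=6.875; next y=-1/2·(-5.0625)+1/2·6.875=5.96875
n=6: y=5.96875, sp=-1, e=sp−y=-6.96875; I=-7.03125, D=e−e_prev=-11.03125; u=0·(-6.96875)+1·(-7.03125)+1·(-11.03125)=-18.0625; next y=-1/2·5.96875+1/2·(-18.0625)=-12.015625
n=7: y=-12.015625, sp=-1, e=sp−y=11.015625; I=3.984375, D=e−e_prev=17.984375; u=0·11.015625+1·3.984375+1·17.984375=21.96875; next y=-1/2·(-12.015625)+1/2·21.96875≈16.992188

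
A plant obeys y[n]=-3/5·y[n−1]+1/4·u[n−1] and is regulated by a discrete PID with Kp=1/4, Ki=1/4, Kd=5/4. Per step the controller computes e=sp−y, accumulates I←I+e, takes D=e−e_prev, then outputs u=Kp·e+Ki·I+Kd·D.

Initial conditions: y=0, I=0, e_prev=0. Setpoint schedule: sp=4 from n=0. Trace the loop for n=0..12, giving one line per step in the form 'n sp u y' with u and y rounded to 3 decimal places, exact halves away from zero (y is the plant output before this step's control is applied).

0 4 7.000 0.000
1 4 -0.063 1.750
2 4 7.615 -1.066
3 4 -0.954 2.543
4 4 11.459 -1.764
5 4 -2.437 3.923
6 4 16.743 -2.963
7 4 -5.747 5.964
8 4 24.134 -5.015
9 4 -11.936 9.042
10 4 34.916 -8.410
11 4 -22.619 13.775
12 4 51.133 -13.920

(exact arithmetic carried between steps; '≈' marks a value shown rounded to 6 d.p. or computed from one; I and e_prev carry over from the previous line; the table rounds u and y to 3 d.p., halves away from zero)
n=0: y=0, sp=4, e=sp−y=4; I=4, D=e−e_prev=4; u=1/4·4+1/4·4+5/4·4=7; next y=-3/5·0+1/4·7=1.75
n=1: y=1.75, sp=4, e=sp−y=2.25; I=6.25, D=e−e_prev=-1.75; u=1/4·2.25+1/4·6.25+5/4·(-1.75)=-0.0625; next y=-3/5·1.75+1/4·(-0.0625)=-1.065625
n=2: y=-1.065625, sp=4, e=sp−y=5.065625; I=11.315625, D=e−e_prev=2.815625; u=1/4·5.065625+1/4·11.315625+5/4·2.815625≈7.614844; next y=-3/5·(-1.065625)+1/4·7.614844≈2.543086
n=3: y≈2.543086, sp=4, e=sp−y≈1.456914; I≈12.772539, D=e−e_prev≈-3.608711; u=1/4·1.456914+1/4·12.772539+5/4·(-3.608711)≈-0.953525; next y=-3/5·2.543086+1/4·(-0.953525)≈-1.764233
n=4: y≈-1.764233, sp=4, e=sp−y≈5.764233; I≈18.536772, D=e−e_prev≈4.307319; u=1/4·5.764233+1/4·18.536772+5/4·4.307319≈11.459400; next y=-3/5·(-1.764233)+1/4·11.459400≈3.923390
n=5: y≈3.923390, sp=4, e=sp−y≈0.076610; I≈18.613382, D=e−e_prev≈-5.687623; u=1/4·0.076610+1/4·18.613382+5/4·(-5.687623)≈-2.437030; next y=-3/5·3.923390+1/4·(-2.437030)≈-2.963291
n=6: y≈-2.963291, sp=4, e=sp−y≈6.963291; I≈25.576674, D=e−e_prev≈6.886681; u=1/4·6.963291+1/4·25.576674+5/4·6.886681≈16.743343; next y=-3/5·(-2.963291)+1/4·16.743343≈5.963810
n=7: y≈5.963810, sp=4, e=sp−y≈-1.963810; I≈23.612863, D=e−e_prev≈-8.927102; u=1/4·(-1.963810)+1/4·23.612863+5/4·(-8.927102)≈-5.746614; next y=-3/5·5.963810+1/4·(-5.746614)≈-5.014940
n=8: y≈-5.014940, sp=4, e=sp−y≈9.014940; I≈32.627803, D=e−e_prev≈10.978750; u=1/4·9.014940+1/4·32.627803+5/4·10.978750≈24.134123; next y=-3/5·(-5.014940)+1/4·24.134123≈9.042495
n=9: y≈9.042495, sp=4, e=sp−y≈-5.042495; I≈27.585308, D=e−e_prev≈-14.057434; u=1/4·(-5.042495)+1/4·27.585308+5/4·(-14.057434)≈-11.936090; next y=-3/5·9.042495+1/4·(-11.936090)≈-8.409519
n=10: y≈-8.409519, sp=4, e=sp−y≈12.409519; I≈39.994828, D=e−e_prev≈17.452014; u=1/4·12.409519+1/4·39.994828+5/4·17.452014≈34.916104; next y=-3/5·(-8.409519)+1/4·34.916104≈13.774738
n=11: y≈13.774738, sp=4, e=sp−y≈-9.774738; I≈30.220090, D=e−e_prev≈-22.184257; u=1/4·(-9.774738)+1/4·30.220090+5/4·(-22.184257)≈-22.618983; next y=-3/5·13.774738+1/4·(-22.618983)≈-13.919588
n=12: y≈-13.919588, sp=4, e=sp−y≈17.919588; I≈48.139678, D=e−e_prev≈27.694326; u=1/4·17.919588+1/4·48.139678+5/4·27.694326≈51.132724; next y=-3/5·(-13.919588)+1/4·51.132724≈21.134934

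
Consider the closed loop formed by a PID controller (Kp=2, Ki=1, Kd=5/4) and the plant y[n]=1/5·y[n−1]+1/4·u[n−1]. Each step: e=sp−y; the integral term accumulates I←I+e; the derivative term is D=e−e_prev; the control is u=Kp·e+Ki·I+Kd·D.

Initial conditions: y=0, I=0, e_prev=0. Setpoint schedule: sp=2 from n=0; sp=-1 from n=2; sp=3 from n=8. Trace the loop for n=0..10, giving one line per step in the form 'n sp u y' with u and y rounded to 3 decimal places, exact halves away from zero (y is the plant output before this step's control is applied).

(exact arithmetic carried between steps; '≈' marks a value shown rounded to 6 d.p. or computed from one; I and e_prev carry over from the previous line; the table rounds u and y to 3 d.p., halves away from zero)
n=0: y=0, sp=2, e=sp−y=2; I=2, D=e−e_prev=2; u=2·2+1·2+5/4·2=8.5; next y=1/5·0+1/4·8.5=2.125
n=1: y=2.125, sp=2, e=sp−y=-0.125; I=1.875, D=e−e_prev=-2.125; u=2·(-0.125)+1·1.875+5/4·(-2.125)=-1.03125; next y=1/5·2.125+1/4·(-1.03125)≈0.167188
n=2: y≈0.167188, sp=-1, e=sp−y≈-1.167188; I≈0.707813, D=e−e_prev≈-1.042188; u=2·(-1.167188)+1·0.707813+5/4·(-1.042188)≈-2.929297; next y=1/5·0.167188+1/4·(-2.929297)≈-0.698887
n=3: y≈-0.698887, sp=-1, e=sp−y≈-0.301113; I≈0.406699, D=e−e_prev≈0.866074; u=2·(-0.301113)+1·0.406699+5/4·0.866074≈0.887065; next y=1/5·(-0.698887)+1/4·0.887065≈0.081989
n=4: y≈0.081989, sp=-1, e=sp−y≈-1.081989; I≈-0.675290, D=e−e_prev≈-0.780876; u=2·(-1.081989)+1·(-0.675290)+5/4·(-0.780876)≈-3.815362; next y=1/5·0.081989+1/4·(-3.815362)≈-0.937443
n=5: y≈-0.937443, sp=-1, e=sp−y≈-0.062557; I≈-0.737847, D=e−e_prev≈1.019432; u=2·(-0.062557)+1·(-0.737847)+5/4·1.019432≈0.411328; next y=1/5·(-0.937443)+1/4·0.411328≈-0.084656
n=6: y≈-0.084656, sp=-1, e=sp−y≈-0.915344; I≈-1.653191, D=e−e_prev≈-0.852786; u=2·(-0.915344)+1·(-1.653191)+5/4·(-0.852786)≈-4.549861; next y=1/5·(-0.084656)+1/4·(-4.549861)≈-1.154396
n=7: y≈-1.154396, sp=-1, e=sp−y≈0.154396; I≈-1.498794, D=e−e_prev≈1.069740; u=2·0.154396+1·(-1.498794)+5/4·1.069740≈0.147174; next y=1/5·(-1.154396)+1/4·0.147174≈-0.194086
n=8: y≈-0.194086, sp=3, e=sp−y≈3.194086; I≈1.695292, D=e−e_prev≈3.039689; u=2·3.194086+1·1.695292+5/4·3.039689≈11.883075; next y=1/5·(-0.194086)+1/4·11.883075≈2.931952
n=9: y≈2.931952, sp=3, e=sp−y≈0.068048; I≈1.763340, D=e−e_prev≈-3.126037; u=2·0.068048+1·1.763340+5/4·(-3.126037)≈-2.008110; next y=1/5·2.931952+1/4·(-2.008110)≈0.084363
n=10: y≈0.084363, sp=3, e=sp−y≈2.915637; I≈4.678977, D=e−e_prev≈2.847589; u=2·2.915637+1·4.678977+5/4·2.847589≈14.069738; next y=1/5·0.084363+1/4·14.069738≈3.534307

0 2 8.500 0.000
1 2 -1.031 2.125
2 -1 -2.929 0.167
3 -1 0.887 -0.699
4 -1 -3.815 0.082
5 -1 0.411 -0.937
6 -1 -4.550 -0.085
7 -1 0.147 -1.154
8 3 11.883 -0.194
9 3 -2.008 2.932
10 3 14.070 0.084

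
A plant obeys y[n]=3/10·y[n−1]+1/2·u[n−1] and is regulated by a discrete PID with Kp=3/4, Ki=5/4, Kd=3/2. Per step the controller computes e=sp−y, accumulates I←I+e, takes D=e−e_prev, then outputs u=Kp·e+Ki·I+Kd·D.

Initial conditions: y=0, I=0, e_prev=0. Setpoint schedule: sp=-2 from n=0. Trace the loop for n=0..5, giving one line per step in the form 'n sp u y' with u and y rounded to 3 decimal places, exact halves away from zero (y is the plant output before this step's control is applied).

(exact arithmetic carried between steps; '≈' marks a value shown rounded to 6 d.p. or computed from one; I and e_prev carry over from the previous line; the table rounds u and y to 3 d.p., halves away from zero)
n=0: y=0, sp=-2, e=sp−y=-2; I=-2, D=e−e_prev=-2; u=3/4·(-2)+5/4·(-2)+3/2·(-2)=-7; next y=3/10·0+1/2·(-7)=-3.5
n=1: y=-3.5, sp=-2, e=sp−y=1.5; I=-0.5, D=e−e_prev=3.5; u=3/4·1.5+5/4·(-0.5)+3/2·3.5=5.75; next y=3/10·(-3.5)+1/2·5.75=1.825
n=2: y=1.825, sp=-2, e=sp−y=-3.825; I=-4.325, D=e−e_prev=-5.325; u=3/4·(-3.825)+5/4·(-4.325)+3/2·(-5.325)=-16.2625; next y=3/10·1.825+1/2·(-16.2625)=-7.58375
n=3: y=-7.58375, sp=-2, e=sp−y=5.58375; I=1.25875, D=e−e_prev=9.40875; u=3/4·5.58375+5/4·1.25875+3/2·9.40875=19.874375; next y=3/10·(-7.58375)+1/2·19.874375≈7.662063
n=4: y≈7.662063, sp=-2, e=sp−y≈-9.662063; I≈-8.403313, D=e−e_prev≈-15.245813; u=3/4·(-9.662063)+5/4·(-8.403313)+3/2·(-15.245813)≈-40.619406; next y=3/10·7.662063+1/2·(-40.619406)≈-18.011084
n=5: y≈-18.011084, sp=-2, e=sp−y≈16.011084; I≈7.607772, D=e−e_prev≈25.673147; u=3/4·16.011084+5/4·7.607772+3/2·25.673147≈60.027748; next y=3/10·(-18.011084)+1/2·60.027748≈24.610549

0 -2 -7.000 0.000
1 -2 5.750 -3.500
2 -2 -16.263 1.825
3 -2 19.874 -7.584
4 -2 -40.619 7.662
5 -2 60.028 -18.011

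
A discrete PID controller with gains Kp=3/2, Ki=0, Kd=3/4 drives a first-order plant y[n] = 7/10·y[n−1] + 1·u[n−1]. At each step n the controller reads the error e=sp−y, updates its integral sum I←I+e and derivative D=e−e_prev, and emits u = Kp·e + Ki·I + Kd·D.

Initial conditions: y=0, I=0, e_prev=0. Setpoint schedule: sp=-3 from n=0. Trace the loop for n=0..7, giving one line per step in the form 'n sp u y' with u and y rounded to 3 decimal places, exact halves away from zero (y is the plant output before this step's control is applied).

(exact arithmetic carried between steps; '≈' marks a value shown rounded to 6 d.p. or computed from one; I and e_prev carry over from the previous line; the table rounds u and y to 3 d.p., halves away from zero)
n=0: y=0, sp=-3, e=sp−y=-3; I=-3, D=e−e_prev=-3; u=3/2·(-3)+0·(-3)+3/4·(-3)=-6.75; next y=7/10·0+1·(-6.75)=-6.75
n=1: y=-6.75, sp=-3, e=sp−y=3.75; I=0.75, D=e−e_prev=6.75; u=3/2·3.75+0·0.75+3/4·6.75=10.6875; next y=7/10·(-6.75)+1·10.6875=5.9625
n=2: y=5.9625, sp=-3, e=sp−y=-8.9625; I=-8.2125, D=e−e_prev=-12.7125; u=3/2·(-8.9625)+0·(-8.2125)+3/4·(-12.7125)=-22.978125; next y=7/10·5.9625+1·(-22.978125)=-18.804375
n=3: y=-18.804375, sp=-3, e=sp−y=15.804375; I=7.591875, D=e−e_prev=24.766875; u=3/2·15.804375+0·7.591875+3/4·24.766875≈42.281719; next y=7/10·(-18.804375)+1·42.281719≈29.118656
n=4: y≈29.118656, sp=-3, e=sp−y≈-32.118656; I≈-24.526781, D=e−e_prev≈-47.923031; u=3/2·(-32.118656)+0·(-24.526781)+3/4·(-47.923031)≈-84.120258; next y=7/10·29.118656+1·(-84.120258)≈-63.737198
n=5: y≈-63.737198, sp=-3, e=sp−y≈60.737198; I≈36.210417, D=e−e_prev≈92.855855; u=3/2·60.737198+0·36.210417+3/4·92.855855≈160.747689; next y=7/10·(-63.737198)+1·160.747689≈116.131650
n=6: y≈116.131650, sp=-3, e=sp−y≈-119.131650; I≈-82.921233, D=e−e_prev≈-179.868848; u=3/2·(-119.131650)+0·(-82.921233)+3/4·(-179.868848)≈-313.599111; next y=7/10·116.131650+1·(-313.599111)≈-232.306956
n=7: y≈-232.306956, sp=-3, e=sp−y≈229.306956; I≈146.385723, D=e−e_prev≈348.438606; u=3/2·229.306956+0·146.385723+3/4·348.438606≈605.289388; next y=7/10·(-232.306956)+1·605.289388≈442.674519

0 -3 -6.750 0.000
1 -3 10.688 -6.750
2 -3 -22.978 5.963
3 -3 42.282 -18.804
4 -3 -84.120 29.119
5 -3 160.748 -63.737
6 -3 -313.599 116.132
7 -3 605.289 -232.307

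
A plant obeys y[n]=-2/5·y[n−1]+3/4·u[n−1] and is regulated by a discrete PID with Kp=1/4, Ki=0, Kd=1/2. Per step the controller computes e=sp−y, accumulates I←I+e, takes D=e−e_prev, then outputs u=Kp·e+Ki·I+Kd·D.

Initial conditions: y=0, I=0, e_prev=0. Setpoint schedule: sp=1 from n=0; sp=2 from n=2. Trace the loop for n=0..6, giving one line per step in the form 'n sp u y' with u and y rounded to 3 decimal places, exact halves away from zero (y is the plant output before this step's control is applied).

0 1 0.750 0.000
1 1 -0.172 0.563
2 2 1.547 -0.354
3 2 -0.653 1.302
4 2 1.909 -1.010
5 2 -1.382 1.836
6 2 2.746 -1.771

(exact arithmetic carried between steps; '≈' marks a value shown rounded to 6 d.p. or computed from one; I and e_prev carry over from the previous line; the table rounds u and y to 3 d.p., halves away from zero)
n=0: y=0, sp=1, e=sp−y=1; I=1, D=e−e_prev=1; u=1/4·1+0·1+1/2·1=0.75; next y=-2/5·0+3/4·0.75=0.5625
n=1: y=0.5625, sp=1, e=sp−y=0.4375; I=1.4375, D=e−e_prev=-0.5625; u=1/4·0.4375+0·1.4375+1/2·(-0.5625)=-0.171875; next y=-2/5·0.5625+3/4·(-0.171875)≈-0.353906
n=2: y≈-0.353906, sp=2, e=sp−y≈2.353906; I≈3.791406, D=e−e_prev≈1.916406; u=1/4·2.353906+0·3.791406+1/2·1.916406≈1.546680; next y=-2/5·(-0.353906)+3/4·1.546680≈1.301572
n=3: y≈1.301572, sp=2, e=sp−y≈0.698428; I≈4.489834, D=e−e_prev≈-1.655479; u=1/4·0.698428+0·4.489834+1/2·(-1.655479)≈-0.653132; next y=-2/5·1.301572+3/4·(-0.653132)≈-1.010478
n=4: y≈-1.010478, sp=2, e=sp−y≈3.010478; I≈7.500312, D=e−e_prev≈2.312050; u=1/4·3.010478+0·7.500312+1/2·2.312050≈1.908645; next y=-2/5·(-1.010478)+3/4·1.908645≈1.835675
n=5: y≈1.835675, sp=2, e=sp−y≈0.164325; I≈7.664637, D=e−e_prev≈-2.846153; u=1/4·0.164325+0·7.664637+1/2·(-2.846153)≈-1.381995; next y=-2/5·1.835675+3/4·(-1.381995)≈-1.770766
n=6: y≈-1.770766, sp=2, e=sp−y≈3.770766; I≈11.435404, D=e−e_prev≈3.606441; u=1/4·3.770766+0·11.435404+1/2·3.606441≈2.745912; next y=-2/5·(-1.770766)+3/4·2.745912≈2.767741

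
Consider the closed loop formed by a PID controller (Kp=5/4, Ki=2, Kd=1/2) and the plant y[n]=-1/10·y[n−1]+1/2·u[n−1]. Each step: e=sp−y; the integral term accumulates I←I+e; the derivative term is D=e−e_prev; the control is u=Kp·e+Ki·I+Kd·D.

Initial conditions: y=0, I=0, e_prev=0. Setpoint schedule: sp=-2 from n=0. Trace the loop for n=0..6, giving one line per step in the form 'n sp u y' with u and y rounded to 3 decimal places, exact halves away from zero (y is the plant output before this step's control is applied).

(exact arithmetic carried between steps; '≈' marks a value shown rounded to 6 d.p. or computed from one; I and e_prev carry over from the previous line; the table rounds u and y to 3 d.p., halves away from zero)
n=0: y=0, sp=-2, e=sp−y=-2; I=-2, D=e−e_prev=-2; u=5/4·(-2)+2·(-2)+1/2·(-2)=-7.5; next y=-1/10·0+1/2·(-7.5)=-3.75
n=1: y=-3.75, sp=-2, e=sp−y=1.75; I=-0.25, D=e−e_prev=3.75; u=5/4·1.75+2·(-0.25)+1/2·3.75=3.5625; next y=-1/10·(-3.75)+1/2·3.5625=2.15625
n=2: y=2.15625, sp=-2, e=sp−y=-4.15625; I=-4.40625, D=e−e_prev=-5.90625; u=5/4·(-4.15625)+2·(-4.40625)+1/2·(-5.90625)≈-16.960938; next y=-1/10·2.15625+1/2·(-16.960938)≈-8.696094
n=3: y≈-8.696094, sp=-2, e=sp−y≈6.696094; I≈2.289844, D=e−e_prev≈10.852344; u=5/4·6.696094+2·2.289844+1/2·10.852344≈18.375977; next y=-1/10·(-8.696094)+1/2·18.375977≈10.057598
n=4: y≈10.057598, sp=-2, e=sp−y≈-12.057598; I≈-9.767754, D=e−e_prev≈-18.753691; u=5/4·(-12.057598)+2·(-9.767754)+1/2·(-18.753691)≈-43.984351; next y=-1/10·10.057598+1/2·(-43.984351)≈-22.997935
n=5: y≈-22.997935, sp=-2, e=sp−y≈20.997935; I≈11.230181, D=e−e_prev≈33.055533; u=5/4·20.997935+2·11.230181+1/2·33.055533≈65.235547; next y=-1/10·(-22.997935)+1/2·65.235547≈34.917567
n=6: y≈34.917567, sp=-2, e=sp−y≈-36.917567; I≈-25.687386, D=e−e_prev≈-57.915502; u=5/4·(-36.917567)+2·(-25.687386)+1/2·(-57.915502)≈-126.479482; next y=-1/10·34.917567+1/2·(-126.479482)≈-66.731498

0 -2 -7.500 0.000
1 -2 3.563 -3.750
2 -2 -16.961 2.156
3 -2 18.376 -8.696
4 -2 -43.984 10.058
5 -2 65.236 -22.998
6 -2 -126.479 34.918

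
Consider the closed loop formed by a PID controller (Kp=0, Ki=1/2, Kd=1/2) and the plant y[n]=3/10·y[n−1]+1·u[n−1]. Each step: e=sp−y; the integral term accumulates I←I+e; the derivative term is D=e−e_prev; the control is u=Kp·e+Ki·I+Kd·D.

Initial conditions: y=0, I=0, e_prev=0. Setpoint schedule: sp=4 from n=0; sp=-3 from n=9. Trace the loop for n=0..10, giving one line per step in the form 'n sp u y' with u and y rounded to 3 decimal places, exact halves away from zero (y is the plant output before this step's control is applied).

0 4 4.000 0.000
1 4 0.000 4.000
2 4 4.800 1.200
3 4 0.840 5.160
4 4 5.012 2.388
5 4 1.092 5.728
6 4 4.816 2.810
7 4 1.103 5.659
8 4 4.556 2.801
9 -3 -5.869 5.396
10 -3 4.377 -4.250

(exact arithmetic carried between steps; '≈' marks a value shown rounded to 6 d.p. or computed from one; I and e_prev carry over from the previous line; the table rounds u and y to 3 d.p., halves away from zero)
n=0: y=0, sp=4, e=sp−y=4; I=4, D=e−e_prev=4; u=0·4+1/2·4+1/2·4=4; next y=3/10·0+1·4=4
n=1: y=4, sp=4, e=sp−y=0; I=4, D=e−e_prev=-4; u=0·0+1/2·4+1/2·(-4)=0; next y=3/10·4+1·0=1.2
n=2: y=1.2, sp=4, e=sp−y=2.8; I=6.8, D=e−e_prev=2.8; u=0·2.8+1/2·6.8+1/2·2.8=4.8; next y=3/10·1.2+1·4.8=5.16
n=3: y=5.16, sp=4, e=sp−y=-1.16; I=5.64, D=e−e_prev=-3.96; u=0·(-1.16)+1/2·5.64+1/2·(-3.96)=0.84; next y=3/10·5.16+1·0.84=2.388
n=4: y=2.388, sp=4, e=sp−y=1.612; I=7.252, D=e−e_prev=2.772; u=0·1.612+1/2·7.252+1/2·2.772=5.012; next y=3/10·2.388+1·5.012=5.7284
n=5: y=5.7284, sp=4, e=sp−y=-1.7284; I=5.5236, D=e−e_prev=-3.3404; u=0·(-1.7284)+1/2·5.5236+1/2·(-3.3404)=1.0916; next y=3/10·5.7284+1·1.0916=2.81012
n=6: y=2.81012, sp=4, e=sp−y=1.18988; I=6.71348, D=e−e_prev=2.91828; u=0·1.18988+1/2·6.71348+1/2·2.91828=4.81588; next y=3/10·2.81012+1·4.81588=5.658916
n=7: y=5.658916, sp=4, e=sp−y=-1.658916; I=5.054564, D=e−e_prev=-2.848796; u=0·(-1.658916)+1/2·5.054564+1/2·(-2.848796)=1.102884; next y=3/10·5.658916+1·1.102884≈2.800559
n=8: y≈2.800559, sp=4, e=sp−y≈1.199441; I≈6.254005, D=e−e_prev≈2.858357; u=0·1.199441+1/2·6.254005+1/2·2.858357≈4.556181; next y=3/10·2.800559+1·4.556181≈5.396349
n=9: y≈5.396349, sp=-3, e=sp−y≈-8.396349; I≈-2.142344, D=e−e_prev≈-9.595790; u=0·(-8.396349)+1/2·(-2.142344)+1/2·(-9.595790)≈-5.869067; next y=3/10·5.396349+1·(-5.869067)≈-4.250162
n=10: y≈-4.250162, sp=-3, e=sp−y≈1.250162; I≈-0.892181, D=e−e_prev≈9.646511; u=0·1.250162+1/2·(-0.892181)+1/2·9.646511≈4.377165; next y=3/10·(-4.250162)+1·4.377165≈3.102116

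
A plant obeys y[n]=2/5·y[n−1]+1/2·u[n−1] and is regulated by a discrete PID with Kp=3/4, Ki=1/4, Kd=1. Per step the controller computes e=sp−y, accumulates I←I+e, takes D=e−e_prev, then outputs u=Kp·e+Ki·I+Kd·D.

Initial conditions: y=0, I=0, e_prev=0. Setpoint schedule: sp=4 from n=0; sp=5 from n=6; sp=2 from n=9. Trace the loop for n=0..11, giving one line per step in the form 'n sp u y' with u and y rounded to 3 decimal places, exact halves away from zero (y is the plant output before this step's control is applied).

0 4 8.000 0.000
1 4 -3.000 4.000
2 4 8.800 0.100
3 4 -2.805 4.440
4 4 9.558 0.374
5 4 -2.712 4.928
6 5 12.237 0.616
7 5 -3.478 6.365
8 5 13.046 0.807
9 2 -9.541 6.845
10 2 16.042 -2.033
11 2 -10.309 7.208

(exact arithmetic carried between steps; '≈' marks a value shown rounded to 6 d.p. or computed from one; I and e_prev carry over from the previous line; the table rounds u and y to 3 d.p., halves away from zero)
n=0: y=0, sp=4, e=sp−y=4; I=4, D=e−e_prev=4; u=3/4·4+1/4·4+1·4=8; next y=2/5·0+1/2·8=4
n=1: y=4, sp=4, e=sp−y=0; I=4, D=e−e_prev=-4; u=3/4·0+1/4·4+1·(-4)=-3; next y=2/5·4+1/2·(-3)=0.1
n=2: y=0.1, sp=4, e=sp−y=3.9; I=7.9, D=e−e_prev=3.9; u=3/4·3.9+1/4·7.9+1·3.9=8.8; next y=2/5·0.1+1/2·8.8=4.44
n=3: y=4.44, sp=4, e=sp−y=-0.44; I=7.46, D=e−e_prev=-4.34; u=3/4·(-0.44)+1/4·7.46+1·(-4.34)=-2.805; next y=2/5·4.44+1/2·(-2.805)=0.3735
n=4: y=0.3735, sp=4, e=sp−y=3.6265; I=11.0865, D=e−e_prev=4.0665; u=3/4·3.6265+1/4·11.0865+1·4.0665=9.558; next y=2/5·0.3735+1/2·9.558=4.9284
n=5: y=4.9284, sp=4, e=sp−y=-0.9284; I=10.1581, D=e−e_prev=-4.5549; u=3/4·(-0.9284)+1/4·10.1581+1·(-4.5549)=-2.711675; next y=2/5·4.9284+1/2·(-2.711675)≈0.615523
n=6: y≈0.615523, sp=5, e=sp−y≈4.384478; I≈14.542578, D=e−e_prev≈5.312878; u=3/4·4.384478+1/4·14.542578+1·5.312878≈12.23688; next y=2/5·0.615523+1/2·12.23688≈6.364649
n=7: y=6.364649, sp=5, e=sp−y=-1.364649; I≈13.177929, D=e−e_prev≈-5.749127; u=3/4·(-1.364649)+1/4·13.177929+1·(-5.749127)≈-3.478131; next y=2/5·6.364649+1/2·(-3.478131)≈0.806794
n=8: y≈0.806794, sp=5, e=sp−y≈4.193206; I≈17.371134, D=e−e_prev≈5.557855; u=3/4·4.193206+1/4·17.371134+1·5.557855≈13.045543; next y=2/5·0.806794+1/2·13.045543≈6.845489
n=9: y≈6.845489, sp=2, e=sp−y≈-4.845489; I≈12.525645, D=e−e_prev≈-9.038695; u=3/4·(-4.845489)+1/4·12.525645+1·(-9.038695)≈-9.541401; next y=2/5·6.845489+1/2·(-9.541401)≈-2.032505
n=10: y≈-2.032505, sp=2, e=sp−y≈4.032505; I≈16.558150, D=e−e_prev≈8.877994; u=3/4·4.032505+1/4·16.558150+1·8.877994≈16.041910; next y=2/5·(-2.032505)+1/2·16.041910≈7.207953
n=11: y≈7.207953, sp=2, e=sp−y≈-5.207953; I≈11.350197, D=e−e_prev≈-9.240458; u=3/4·(-5.207953)+1/4·11.350197+1·(-9.240458)≈-10.308873; next y=2/5·7.207953+1/2·(-10.308873)≈-2.271255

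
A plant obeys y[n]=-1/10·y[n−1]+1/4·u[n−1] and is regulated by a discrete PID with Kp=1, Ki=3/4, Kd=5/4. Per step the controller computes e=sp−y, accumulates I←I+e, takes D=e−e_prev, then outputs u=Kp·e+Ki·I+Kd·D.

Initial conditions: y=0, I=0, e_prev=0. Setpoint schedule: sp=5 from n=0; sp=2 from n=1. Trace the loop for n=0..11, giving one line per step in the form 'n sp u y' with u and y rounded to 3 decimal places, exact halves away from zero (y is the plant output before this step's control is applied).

0 5 15.000 0.000
1 2 -7.750 3.750
2 2 17.563 -2.313
3 2 -7.584 4.622
4 2 20.058 -2.358
5 2 -8.224 5.250
6 2 22.343 -2.581
7 2 -9.285 5.844
8 2 24.611 -2.906
9 2 -10.694 6.443
10 2 26.944 -3.318
11 2 -12.426 7.068

(exact arithmetic carried between steps; '≈' marks a value shown rounded to 6 d.p. or computed from one; I and e_prev carry over from the previous line; the table rounds u and y to 3 d.p., halves away from zero)
n=0: y=0, sp=5, e=sp−y=5; I=5, D=e−e_prev=5; u=1·5+3/4·5+5/4·5=15; next y=-1/10·0+1/4·15=3.75
n=1: y=3.75, sp=2, e=sp−y=-1.75; I=3.25, D=e−e_prev=-6.75; u=1·(-1.75)+3/4·3.25+5/4·(-6.75)=-7.75; next y=-1/10·3.75+1/4·(-7.75)=-2.3125
n=2: y=-2.3125, sp=2, e=sp−y=4.3125; I=7.5625, D=e−e_prev=6.0625; u=1·4.3125+3/4·7.5625+5/4·6.0625=17.5625; next y=-1/10·(-2.3125)+1/4·17.5625=4.621875
n=3: y=4.621875, sp=2, e=sp−y=-2.621875; I=4.940625, D=e−e_prev=-6.934375; u=1·(-2.621875)+3/4·4.940625+5/4·(-6.934375)=-7.584375; next y=-1/10·4.621875+1/4·(-7.584375)≈-2.358281
n=4: y≈-2.358281, sp=2, e=sp−y≈4.358281; I≈9.298906, D=e−e_prev≈6.980156; u=1·4.358281+3/4·9.298906+5/4·6.980156≈20.057656; next y=-1/10·(-2.358281)+1/4·20.057656≈5.250242
n=5: y≈5.250242, sp=2, e=sp−y≈-3.250242; I≈6.048664, D=e−e_prev≈-7.608523; u=1·(-3.250242)+3/4·6.048664+5/4·(-7.608523)≈-8.224398; next y=-1/10·5.250242+1/4·(-8.224398)≈-2.581124
n=6: y≈-2.581124, sp=2, e=sp−y≈4.581124; I≈10.629788, D=e−e_prev≈7.831366; u=1·4.581124+3/4·10.629788+5/4·7.831366≈22.342672; next y=-1/10·(-2.581124)+1/4·22.342672≈5.843780
n=7: y≈5.843780, sp=2, e=sp−y≈-3.843780; I≈6.786007, D=e−e_prev≈-8.424904; u=1·(-3.843780)+3/4·6.786007+5/4·(-8.424904)≈-9.285405; next y=-1/10·5.843780+1/4·(-9.285405)≈-2.905729
n=8: y≈-2.905729, sp=2, e=sp−y≈4.905729; I≈11.691737, D=e−e_prev≈8.749510; u=1·4.905729+3/4·11.691737+5/4·8.749510≈24.611419; next y=-1/10·(-2.905729)+1/4·24.611419≈6.443428
n=9: y≈6.443428, sp=2, e=sp−y≈-4.443428; I≈7.248309, D=e−e_prev≈-9.349157; u=1·(-4.443428)+3/4·7.248309+5/4·(-9.349157)≈-10.693642; next y=-1/10·6.443428+1/4·(-10.693642)≈-3.317753
n=10: y≈-3.317753, sp=2, e=sp−y≈5.317753; I≈12.566062, D=e−e_prev≈9.761181; u=1·5.317753+3/4·12.566062+5/4·9.761181≈26.943776; next y=-1/10·(-3.317753)+1/4·26.943776≈7.067719
n=11: y≈7.067719, sp=2, e=sp−y≈-5.067719; I≈7.498343, D=e−e_prev≈-10.385473; u=1·(-5.067719)+3/4·7.498343+5/4·(-10.385473)≈-12.425803; next y=-1/10·7.067719+1/4·(-12.425803)≈-3.813223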